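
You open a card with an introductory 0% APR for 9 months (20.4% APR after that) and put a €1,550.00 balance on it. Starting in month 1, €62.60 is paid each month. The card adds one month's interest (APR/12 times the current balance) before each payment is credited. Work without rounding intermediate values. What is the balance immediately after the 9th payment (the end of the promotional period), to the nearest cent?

€986.60

Promo months 1–9 at r₀ = 0%/12 = 0; months 10+ at r₁ = 20.4%/12 = 0.017.
After month 9 (no interest yet): B = €1,550.00 − 9·€62.60 = €986.60.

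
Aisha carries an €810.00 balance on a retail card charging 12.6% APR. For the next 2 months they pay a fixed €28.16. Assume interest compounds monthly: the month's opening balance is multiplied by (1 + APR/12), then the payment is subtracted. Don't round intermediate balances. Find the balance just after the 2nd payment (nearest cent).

€770.48

Monthly rate r = 12.6%/12 = 1.05% = 0.0105.
Each month: B ← B·(1+r) − €28.16.
Month 1: interest €8.50; balance after payment €790.35.
Month 2: interest €8.30; balance after payment €770.48.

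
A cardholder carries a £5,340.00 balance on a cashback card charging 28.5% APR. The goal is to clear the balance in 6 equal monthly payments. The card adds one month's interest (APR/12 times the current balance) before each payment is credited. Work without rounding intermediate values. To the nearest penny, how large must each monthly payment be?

£965.43

Monthly rate r = 28.5%/12 = 2.375% = 0.02375.
Level-payment amortization: P = B₀·r / (1 − (1+r)^(−n)) = 5340.00·0.02375 / (1 − 1.02375^(−6)).
Denominator 1 − (1+r)^(−6) = 0.131366626.
P = 126.825 / 0.131366626 ≈ 965.43.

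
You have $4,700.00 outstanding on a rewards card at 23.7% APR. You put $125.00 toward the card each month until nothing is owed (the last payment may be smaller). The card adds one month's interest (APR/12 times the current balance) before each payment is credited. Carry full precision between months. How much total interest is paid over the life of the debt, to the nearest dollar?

$3,974

Monthly rate r = 23.7%/12 = 1.975% = 0.01975.
Payoff takes n = ⌈−ln(1 − rB₀/P)/ln(1+r)⌉ = ⌈69.391⌉ = 70 payments; the last is $49.23.
Total paid = 69·$125.00 + $49.23 = $8,674.23.
Total interest = total paid − principal = $8,674.23 − $4,700.00 = $3,974.23.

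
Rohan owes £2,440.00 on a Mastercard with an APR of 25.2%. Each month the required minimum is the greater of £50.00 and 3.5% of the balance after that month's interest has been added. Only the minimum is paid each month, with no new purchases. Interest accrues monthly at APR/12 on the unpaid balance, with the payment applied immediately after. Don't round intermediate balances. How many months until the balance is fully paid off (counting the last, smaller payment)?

Monthly rate r = 25.2%/12 = 2.1% = 0.021.
While 3.5% of the post-interest balance exceeds £50.00, each month B ← (B·(1+r))·(1 − 0.035), i.e. B shrinks by the factor (1+r)·0.965 = 0.98526.
This holds for months 1–38. Entering month 39 the balance is £1,388.05; 3.5% of the post-interest balance is now below £50.00, so the flat £50.00 minimum applies from here.
From month 39 a fixed £50.00 at rate r clears £1,388.05 in 43 more payments. Total: 38 + 43 = 81 months.

81 months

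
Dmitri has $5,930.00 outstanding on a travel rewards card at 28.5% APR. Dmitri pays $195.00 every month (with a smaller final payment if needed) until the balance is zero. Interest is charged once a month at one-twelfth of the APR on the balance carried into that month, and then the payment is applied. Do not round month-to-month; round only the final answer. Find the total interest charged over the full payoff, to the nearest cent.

$4,712.74

Monthly rate r = 28.5%/12 = 2.375% = 0.02375.
Payoff takes n = ⌈−ln(1 − rB₀/P)/ln(1+r)⌉ = ⌈54.575⌉ = 55 payments; the last is $112.74.
Total paid = 54·$195.00 + $112.74 = $10,642.74.
Total interest = total paid − principal = $10,642.74 − $5,930.00 = $4,712.74.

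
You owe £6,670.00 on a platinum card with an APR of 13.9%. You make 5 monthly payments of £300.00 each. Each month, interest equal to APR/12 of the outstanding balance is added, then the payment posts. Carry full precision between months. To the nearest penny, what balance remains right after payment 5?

£5,530.20

Monthly rate r = 13.9%/12 = 1.15833% = 0.0115833.
Each month: B ← B·(1+r) − £300.00.
Month 1: interest £77.26; balance after payment £6,447.26.
Month 2: interest £74.68; balance after payment £6,221.94.
Month 3: interest £72.07; balance after payment £5,994.01.
Month 4: interest £69.43; balance after payment £5,763.44.
Month 5: interest £66.76; balance after payment £5,530.20.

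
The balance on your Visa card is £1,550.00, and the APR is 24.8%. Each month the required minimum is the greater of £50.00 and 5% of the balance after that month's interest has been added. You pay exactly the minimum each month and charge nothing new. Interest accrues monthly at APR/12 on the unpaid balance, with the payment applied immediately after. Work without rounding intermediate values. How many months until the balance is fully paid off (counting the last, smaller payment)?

41 months

Monthly rate r = 24.8%/12 = 2.06667% = 0.0206667.
While 5% of the post-interest balance exceeds £50.00, each month B ← (B·(1+r))·(1 − 0.05), i.e. B shrinks by the factor (1+r)·0.95 = 0.96963.
This holds for months 1–15. Entering month 16 the balance is £975.99; 5% of the post-interest balance is now below £50.00, so the flat £50.00 minimum applies from here.
From month 16 a fixed £50.00 at rate r clears £975.99 in 26 more payments. Total: 15 + 26 = 41 months.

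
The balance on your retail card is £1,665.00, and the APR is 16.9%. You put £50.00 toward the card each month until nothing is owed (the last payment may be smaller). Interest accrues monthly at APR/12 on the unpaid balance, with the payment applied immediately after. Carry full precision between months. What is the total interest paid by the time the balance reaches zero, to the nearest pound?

£598

Monthly rate r = 16.9%/12 = 1.40833% = 0.0140833.
Payoff takes n = ⌈−ln(1 − rB₀/P)/ln(1+r)⌉ = ⌈45.259⌉ = 46 payments; the last is £13.00.
Total paid = 45·£50.00 + £13.00 = £2,263.00.
Total interest = total paid − principal = £2,263.00 − £1,665.00 = £598.00.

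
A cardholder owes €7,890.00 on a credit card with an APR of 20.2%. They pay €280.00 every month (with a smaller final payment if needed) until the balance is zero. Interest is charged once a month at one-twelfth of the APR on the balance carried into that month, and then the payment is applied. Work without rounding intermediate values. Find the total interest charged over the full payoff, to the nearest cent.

Monthly rate r = 20.2%/12 = 1.68333% = 0.0168333.
Payoff takes n = ⌈−ln(1 − rB₀/P)/ln(1+r)⌉ = ⌈38.525⌉ = 39 payments; the last is €147.46.
Total paid = 38·€280.00 + €147.46 = €10,787.46.
Total interest = total paid − principal = €10,787.46 − €7,890.00 = €2,897.46.

€2,897.46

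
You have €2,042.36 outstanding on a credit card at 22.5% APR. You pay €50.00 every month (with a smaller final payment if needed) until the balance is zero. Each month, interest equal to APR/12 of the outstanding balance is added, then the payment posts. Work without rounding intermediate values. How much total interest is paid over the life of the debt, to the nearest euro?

Monthly rate r = 22.5%/12 = 1.875% = 0.01875.
Payoff takes n = ⌈−ln(1 − rB₀/P)/ln(1+r)⌉ = ⌈78.161⌉ = 79 payments; the last is €8.10.
Total paid = 78·€50.00 + €8.10 = €3,908.10.
Total interest = total paid − principal = €3,908.10 − €2,042.36 = €1,865.74.

€1,866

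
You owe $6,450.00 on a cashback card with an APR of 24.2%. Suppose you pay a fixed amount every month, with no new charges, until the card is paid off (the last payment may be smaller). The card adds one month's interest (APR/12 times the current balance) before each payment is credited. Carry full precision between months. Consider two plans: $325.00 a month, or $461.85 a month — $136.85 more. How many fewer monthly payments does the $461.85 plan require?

9 fewer payments

Monthly rate r = 24.2%/12 = 2.01667% = 0.0201667.
At $325.00/mo: n = ⌈−ln(1 − rB₀/P)/ln(1+r)⌉ = 26 payments (last $197.08); total interest = total paid − $6,450.00 = $1,872.08.
At $461.85/mo: 17 payments (last $263.14); total interest $1,202.74.
Payments saved = 26 − 17 = 9.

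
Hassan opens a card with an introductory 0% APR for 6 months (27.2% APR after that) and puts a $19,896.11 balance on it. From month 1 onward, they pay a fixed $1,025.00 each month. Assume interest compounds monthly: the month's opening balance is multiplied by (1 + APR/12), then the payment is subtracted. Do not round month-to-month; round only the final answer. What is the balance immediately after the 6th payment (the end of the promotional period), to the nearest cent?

Promo months 1–6 at r₀ = 0%/12 = 0; months 7+ at r₁ = 27.2%/12 = 0.0226667.
After month 6 (no interest yet): B = $19,896.11 − 6·$1,025.00 = $13,746.11.

$13,746.11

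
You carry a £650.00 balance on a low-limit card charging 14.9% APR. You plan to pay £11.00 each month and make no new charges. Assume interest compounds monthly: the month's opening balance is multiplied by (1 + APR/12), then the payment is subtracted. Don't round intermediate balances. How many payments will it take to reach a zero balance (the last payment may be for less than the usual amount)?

Monthly rate r = 14.9%/12 = 1.24167% = 0.0124167.
Recurrence: B ← B·(1+r) − £11.00.
Month 1: interest £8.07; balance after payment £647.07.
Month 2: interest £8.03; balance after payment £644.11.
Closed form: n = −ln(1 − rB₀/P)/ln(1+r) = −ln(0.26629)/ln(1.01242) ≈ 107.225, so the balance reaches zero during payment 108.

108 payments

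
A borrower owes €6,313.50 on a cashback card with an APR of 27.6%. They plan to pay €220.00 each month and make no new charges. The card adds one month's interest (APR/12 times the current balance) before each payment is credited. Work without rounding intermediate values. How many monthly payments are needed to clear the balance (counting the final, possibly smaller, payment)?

Monthly rate r = 27.6%/12 = 2.3% = 0.023.
Recurrence: B ← B·(1+r) − €220.00.
Month 1: interest €145.21; balance after payment €6,238.71.
Month 2: interest €143.49; balance after payment €6,162.20.
Closed form: n = −ln(1 − rB₀/P)/ln(1+r) = −ln(0.33995)/ln(1.023) ≈ 47.448, so the balance reaches zero during payment 48.

48 payments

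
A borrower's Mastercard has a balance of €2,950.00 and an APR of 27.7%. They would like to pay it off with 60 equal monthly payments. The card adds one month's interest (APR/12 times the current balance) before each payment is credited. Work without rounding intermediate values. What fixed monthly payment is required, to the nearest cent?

€91.32

Monthly rate r = 27.7%/12 = 2.30833% = 0.0230833.
Level-payment amortization: P = B₀·r / (1 − (1+r)^(−n)) = 2950.00·0.0230833 / (1 − 1.02308^(−60)).
Denominator 1 − (1+r)^(−60) = 0.745704068.
P = 68.0958 / 0.745704068 ≈ 91.32.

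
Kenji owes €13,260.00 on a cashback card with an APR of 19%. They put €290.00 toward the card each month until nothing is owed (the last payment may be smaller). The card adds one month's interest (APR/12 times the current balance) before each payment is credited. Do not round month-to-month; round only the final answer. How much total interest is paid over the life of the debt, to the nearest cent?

€10,502.91

Monthly rate r = 19%/12 = 1.58333% = 0.0158333.
Payoff takes n = ⌈−ln(1 − rB₀/P)/ln(1+r)⌉ = ⌈81.941⌉ = 82 payments; the last is €272.91.
Total paid = 81·€290.00 + €272.91 = €23,762.91.
Total interest = total paid − principal = €23,762.91 − €13,260.00 = €10,502.91.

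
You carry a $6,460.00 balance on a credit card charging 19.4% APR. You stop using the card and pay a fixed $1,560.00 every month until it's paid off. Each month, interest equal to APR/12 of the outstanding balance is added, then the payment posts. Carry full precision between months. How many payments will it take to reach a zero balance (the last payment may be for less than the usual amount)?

Monthly rate r = 19.4%/12 = 1.61667% = 0.0161667.
Recurrence: B ← B·(1+r) − $1,560.00.
Month 1: interest $104.44; balance after payment $5,004.44.
Month 2: interest $80.91; balance after payment $3,525.34.
Month 3: interest $56.99; balance after payment $2,022.33.
Month 4: interest $32.69; balance after payment $495.03.
Month 5: interest $8.00; balance after payment $0.00.

5 months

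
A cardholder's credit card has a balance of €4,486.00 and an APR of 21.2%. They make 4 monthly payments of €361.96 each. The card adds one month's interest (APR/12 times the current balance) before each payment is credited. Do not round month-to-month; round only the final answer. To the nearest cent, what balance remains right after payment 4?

€3,324.85

Monthly rate r = 21.2%/12 = 1.76667% = 0.0176667.
Each month: B ← B·(1+r) − €361.96.
Month 1: interest €79.25; balance after payment €4,203.29.
Month 2: interest €74.26; balance after payment €3,915.59.
Month 3: interest €69.18; balance after payment €3,622.81.
Month 4: interest €64.00; balance after payment €3,324.85.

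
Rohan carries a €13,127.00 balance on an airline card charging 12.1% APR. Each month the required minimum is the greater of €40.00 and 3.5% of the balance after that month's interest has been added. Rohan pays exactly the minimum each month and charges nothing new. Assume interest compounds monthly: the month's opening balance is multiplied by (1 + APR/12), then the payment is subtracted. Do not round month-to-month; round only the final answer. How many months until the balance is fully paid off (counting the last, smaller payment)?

Monthly rate r = 12.1%/12 = 1.00833% = 0.0100833.
While 3.5% of the post-interest balance exceeds €40.00, each month B ← (B·(1+r))·(1 − 0.035), i.e. B shrinks by the factor (1+r)·0.965 = 0.97473.
This holds for months 1–96. Entering month 97 the balance is €1,124.81; 3.5% of the post-interest balance is now below €40.00, so the flat €40.00 minimum applies from here.
From month 97 a fixed €40.00 at rate r clears €1,124.81 in 34 more payments. Total: 96 + 34 = 130 months.

130 months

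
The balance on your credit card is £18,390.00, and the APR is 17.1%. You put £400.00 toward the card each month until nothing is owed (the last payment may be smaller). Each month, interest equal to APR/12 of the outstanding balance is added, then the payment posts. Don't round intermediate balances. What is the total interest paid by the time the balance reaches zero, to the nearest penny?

£11,707.23

Monthly rate r = 17.1%/12 = 1.425% = 0.01425.
Payoff takes n = ⌈−ln(1 − rB₀/P)/ln(1+r)⌉ = ⌈75.242⌉ = 76 payments; the last is £97.23.
Total paid = 75·£400.00 + £97.23 = £30,097.23.
Total interest = total paid − principal = £30,097.23 − £18,390.00 = £11,707.23.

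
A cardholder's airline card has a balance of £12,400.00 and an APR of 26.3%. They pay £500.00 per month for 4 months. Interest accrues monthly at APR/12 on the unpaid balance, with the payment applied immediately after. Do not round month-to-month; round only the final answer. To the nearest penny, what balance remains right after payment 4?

Monthly rate r = 26.3%/12 = 2.19167% = 0.0219167.
Each month: B ← B·(1+r) − £500.00.
Month 1: interest £271.77; balance after payment £12,171.77.
Month 2: interest £266.76; balance after payment £11,938.53.
Month 3: interest £261.65; balance after payment £11,700.18.
Month 4: interest £256.43; balance after payment £11,456.61.

£11,456.61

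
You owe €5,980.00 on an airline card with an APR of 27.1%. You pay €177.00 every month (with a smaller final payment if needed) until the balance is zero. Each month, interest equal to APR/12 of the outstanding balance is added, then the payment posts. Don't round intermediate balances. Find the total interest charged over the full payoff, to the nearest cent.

Monthly rate r = 27.1%/12 = 2.25833% = 0.0225833.
Payoff takes n = ⌈−ln(1 − rB₀/P)/ln(1+r)⌉ = ⌈64.465⌉ = 65 payments; the last is €82.74.
Total paid = 64·€177.00 + €82.74 = €11,410.74.
Total interest = total paid − principal = €11,410.74 − €5,980.00 = €5,430.74.

€5,430.74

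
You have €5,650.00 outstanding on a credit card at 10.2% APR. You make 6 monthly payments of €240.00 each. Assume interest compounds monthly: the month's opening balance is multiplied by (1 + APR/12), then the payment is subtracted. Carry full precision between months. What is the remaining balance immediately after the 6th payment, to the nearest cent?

Monthly rate r = 10.2%/12 = 0.85% = 0.0085.
Each month: B ← B·(1+r) − €240.00.
Month 1: interest €48.02; balance after payment €5,458.02.
Month 2: interest €46.39; balance after payment €5,264.42.
Month 3: interest €44.75; balance after payment €5,069.17.
Month 4: interest €43.09; balance after payment €4,872.25.
Month 5: interest €41.41; balance after payment €4,673.67.
Month 6: interest €39.73; balance after payment €4,473.39.

€4,473.39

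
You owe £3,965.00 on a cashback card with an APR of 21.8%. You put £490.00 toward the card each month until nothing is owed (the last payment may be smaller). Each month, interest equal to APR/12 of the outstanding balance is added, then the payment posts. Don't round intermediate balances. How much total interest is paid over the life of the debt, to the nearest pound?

£363

Monthly rate r = 21.8%/12 = 1.81667% = 0.0181667.
Payoff takes n = ⌈−ln(1 − rB₀/P)/ln(1+r)⌉ = ⌈8.831⌉ = 9 payments; the last is £408.02.
Total paid = 8·£490.00 + £408.02 = £4,328.02.
Total interest = total paid − principal = £4,328.02 − £3,965.00 = £363.02.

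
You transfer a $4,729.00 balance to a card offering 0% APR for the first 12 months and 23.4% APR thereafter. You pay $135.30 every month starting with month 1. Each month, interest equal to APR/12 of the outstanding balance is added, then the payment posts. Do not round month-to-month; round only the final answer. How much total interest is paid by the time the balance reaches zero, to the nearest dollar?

$1,052

Promo months 1–12 at r₀ = 0%/12 = 0; months 13+ at r₁ = 23.4%/12 = 0.0195.
After month 12 (no interest yet): B = $4,729.00 − 12·$135.30 = $3,105.40.
Then at r₁ with $135.30/mo: n₂ = −ln(1 − r₁·B/P)/ln(1+r₁) ≈ 30.73 → 31 more payments.
Total paid = 42·$135.30 + $98.67 = $5,781.27; interest = $5,781.27 − $4,729.00 = $1,052.27.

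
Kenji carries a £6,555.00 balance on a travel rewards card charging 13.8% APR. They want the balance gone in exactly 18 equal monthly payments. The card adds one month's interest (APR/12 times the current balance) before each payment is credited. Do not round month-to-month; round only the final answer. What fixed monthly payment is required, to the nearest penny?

Monthly rate r = 13.8%/12 = 1.15% = 0.0115.
Level-payment amortization: P = B₀·r / (1 − (1+r)^(−n)) = 6555.00·0.0115 / (1 − 1.0115^(−18)).
Denominator 1 − (1+r)^(−18) = 0.186019442.
P = 75.3825 / 0.186019442 ≈ 405.24.

£405.24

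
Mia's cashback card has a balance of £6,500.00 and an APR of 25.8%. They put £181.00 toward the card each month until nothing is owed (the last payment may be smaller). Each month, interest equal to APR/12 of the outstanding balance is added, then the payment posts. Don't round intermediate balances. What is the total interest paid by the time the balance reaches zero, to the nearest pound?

£6,084

Monthly rate r = 25.8%/12 = 2.15% = 0.0215.
Payoff takes n = ⌈−ln(1 − rB₀/P)/ln(1+r)⌉ = ⌈69.520⌉ = 70 payments; the last is £94.66.
Total paid = 69·£181.00 + £94.66 = £12,583.66.
Total interest = total paid − principal = £12,583.66 − £6,500.00 = £6,083.66.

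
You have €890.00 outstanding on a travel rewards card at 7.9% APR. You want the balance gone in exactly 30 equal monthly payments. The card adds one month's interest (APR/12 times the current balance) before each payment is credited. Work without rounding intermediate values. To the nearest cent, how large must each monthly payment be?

€32.79

Monthly rate r = 7.9%/12 = 0.658333% = 0.00658333.
Level-payment amortization: P = B₀·r / (1 − (1+r)^(−n)) = 890.00·0.00658333 / (1 − 1.00658^(−30)).
Denominator 1 − (1+r)^(−30) = 0.178688425.
P = 5.85917 / 0.178688425 ≈ 32.79.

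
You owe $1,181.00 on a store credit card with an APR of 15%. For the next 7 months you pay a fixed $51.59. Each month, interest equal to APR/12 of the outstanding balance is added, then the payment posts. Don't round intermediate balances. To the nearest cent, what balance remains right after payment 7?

Monthly rate r = 15%/12 = 1.25% = 0.0125.
Each month: B ← B·(1+r) − $51.59.
Month 1: interest $14.76; balance after payment $1,144.17.
Month 2: interest $14.30; balance after payment $1,106.88.
Month 3: interest $13.84; balance after payment $1,069.13.
Month 4: interest $13.36; balance after payment $1,030.90.
Month 5: interest $12.89; balance after payment $992.20.
Month 6: interest $12.40; balance after payment $953.01.
Month 7: interest $11.91; balance after payment $913.34.

$913.34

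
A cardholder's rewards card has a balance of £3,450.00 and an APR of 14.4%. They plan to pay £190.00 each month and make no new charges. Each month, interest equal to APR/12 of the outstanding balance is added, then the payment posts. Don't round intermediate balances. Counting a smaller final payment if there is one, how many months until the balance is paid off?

Monthly rate r = 14.4%/12 = 1.2% = 0.012.
Recurrence: B ← B·(1+r) − £190.00.
Month 1: interest £41.40; balance after payment £3,301.40.
Month 2: interest £39.62; balance after payment £3,151.02.
Closed form: n = −ln(1 − rB₀/P)/ln(1+r) = −ln(0.78211)/ln(1.012) ≈ 20.603, so the balance reaches zero during payment 21.

21 payments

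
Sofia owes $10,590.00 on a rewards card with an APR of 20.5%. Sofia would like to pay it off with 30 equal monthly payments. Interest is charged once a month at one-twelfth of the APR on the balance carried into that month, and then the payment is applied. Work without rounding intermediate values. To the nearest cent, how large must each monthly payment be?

$454.09

Monthly rate r = 20.5%/12 = 1.70833% = 0.0170833.
Level-payment amortization: P = B₀·r / (1 − (1+r)^(−n)) = 10590.00·0.0170833 / (1 − 1.01708^(−30)).
Denominator 1 − (1+r)^(−30) = 0.398405484.
P = 180.912 / 0.398405484 ≈ 454.09.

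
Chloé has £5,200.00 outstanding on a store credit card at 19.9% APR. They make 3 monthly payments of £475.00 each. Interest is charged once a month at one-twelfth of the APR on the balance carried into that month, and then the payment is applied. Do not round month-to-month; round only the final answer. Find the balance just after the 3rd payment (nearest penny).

Monthly rate r = 19.9%/12 = 1.65833% = 0.0165833.
Each month: B ← B·(1+r) − £475.00.
Month 1: interest £86.23; balance after payment £4,811.23.
Month 2: interest £79.79; balance after payment £4,416.02.
Month 3: interest £73.23; balance after payment £4,014.25.

£4,014.25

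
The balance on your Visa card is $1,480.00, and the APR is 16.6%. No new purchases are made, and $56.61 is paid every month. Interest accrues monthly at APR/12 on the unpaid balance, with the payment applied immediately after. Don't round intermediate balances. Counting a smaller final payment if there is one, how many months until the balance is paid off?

Monthly rate r = 16.6%/12 = 1.38333% = 0.0138333.
Recurrence: B ← B·(1+r) − $56.61.
Month 1: interest $20.47; balance after payment $1,443.86.
Month 2: interest $19.97; balance after payment $1,407.23.
Closed form: n = −ln(1 − rB₀/P)/ln(1+r) = −ln(0.63834)/ln(1.01383) ≈ 32.673, so the balance reaches zero during payment 33.

33 months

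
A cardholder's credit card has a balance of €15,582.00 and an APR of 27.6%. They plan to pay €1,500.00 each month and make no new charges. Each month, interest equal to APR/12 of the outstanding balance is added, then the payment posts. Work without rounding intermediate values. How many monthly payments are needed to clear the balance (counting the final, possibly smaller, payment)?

Monthly rate r = 27.6%/12 = 2.3% = 0.023.
Recurrence: B ← B·(1+r) − €1,500.00.
Month 1: interest €358.39; balance after payment €14,440.39.
Month 2: interest €332.13; balance after payment €13,272.51.
Closed form: n = −ln(1 − rB₀/P)/ln(1+r) = −ln(0.76108)/ln(1.023) ≈ 12.007, so the balance reaches zero during payment 13.

13 payments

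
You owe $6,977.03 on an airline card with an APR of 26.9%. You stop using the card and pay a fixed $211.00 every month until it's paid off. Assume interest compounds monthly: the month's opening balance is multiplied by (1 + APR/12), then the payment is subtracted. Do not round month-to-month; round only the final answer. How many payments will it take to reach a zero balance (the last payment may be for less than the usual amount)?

Monthly rate r = 26.9%/12 = 2.24167% = 0.0224167.
Recurrence: B ← B·(1+r) − $211.00.
Month 1: interest $156.40; balance after payment $6,922.43.
Month 2: interest $155.18; balance after payment $6,866.61.
Closed form: n = −ln(1 − rB₀/P)/ln(1+r) = −ln(0.25876)/ln(1.02242) ≈ 60.979, so the balance reaches zero during payment 61.

61 payments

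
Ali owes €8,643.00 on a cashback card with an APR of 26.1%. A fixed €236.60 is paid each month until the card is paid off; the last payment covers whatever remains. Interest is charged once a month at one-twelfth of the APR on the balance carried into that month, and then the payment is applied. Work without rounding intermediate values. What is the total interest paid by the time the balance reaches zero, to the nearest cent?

€8,758.24

Monthly rate r = 26.1%/12 = 2.175% = 0.02175.
Payoff takes n = ⌈−ln(1 − rB₀/P)/ln(1+r)⌉ = ⌈73.544⌉ = 74 payments; the last is €129.44.
Total paid = 73·€236.60 + €129.44 = €17,401.24.
Total interest = total paid − principal = €17,401.24 − €8,643.00 = €8,758.24.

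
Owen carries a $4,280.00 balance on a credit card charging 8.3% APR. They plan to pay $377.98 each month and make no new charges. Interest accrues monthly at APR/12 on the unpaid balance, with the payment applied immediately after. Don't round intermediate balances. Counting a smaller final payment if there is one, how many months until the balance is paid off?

12 months

Monthly rate r = 8.3%/12 = 0.691667% = 0.00691667.
Recurrence: B ← B·(1+r) − $377.98.
Month 1: interest $29.60; balance after payment $3,931.62.
Month 2: interest $27.19; balance after payment $3,580.84.
Closed form: n = −ln(1 − rB₀/P)/ln(1+r) = −ln(0.92168)/ln(1.00692) ≈ 11.832, so the balance reaches zero during payment 12.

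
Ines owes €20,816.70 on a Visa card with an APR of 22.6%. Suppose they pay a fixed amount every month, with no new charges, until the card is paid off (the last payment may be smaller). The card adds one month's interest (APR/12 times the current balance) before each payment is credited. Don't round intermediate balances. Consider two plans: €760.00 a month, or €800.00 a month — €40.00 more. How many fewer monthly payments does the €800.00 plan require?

2 fewer payments

Monthly rate r = 22.6%/12 = 1.88333% = 0.0188333.
At €760.00/mo: n = ⌈−ln(1 − rB₀/P)/ln(1+r)⌉ = 39 payments (last €666.94); total interest = total paid − €20,816.70 = €8,730.24.
At €800.00/mo: 37 payments (last €76.42); total interest €8,059.72.
Payments saved = 39 − 37 = 2.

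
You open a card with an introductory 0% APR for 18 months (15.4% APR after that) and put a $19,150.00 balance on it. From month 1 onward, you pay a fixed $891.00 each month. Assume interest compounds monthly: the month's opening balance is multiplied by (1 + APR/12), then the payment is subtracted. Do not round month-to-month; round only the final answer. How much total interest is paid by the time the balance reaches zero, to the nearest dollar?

$94

Promo months 1–18 at r₀ = 0%/12 = 0; months 19+ at r₁ = 15.4%/12 = 0.0128333.
After month 18 (no interest yet): B = $19,150.00 − 18·$891.00 = $3,112.00.
Then at r₁ with $891.00/mo: n₂ = −ln(1 − r₁·B/P)/ln(1+r₁) ≈ 3.60 → 4 more payments.
Total paid = 21·$891.00 + $532.66 = $19,243.66; interest = $19,243.66 − $19,150.00 = $93.66.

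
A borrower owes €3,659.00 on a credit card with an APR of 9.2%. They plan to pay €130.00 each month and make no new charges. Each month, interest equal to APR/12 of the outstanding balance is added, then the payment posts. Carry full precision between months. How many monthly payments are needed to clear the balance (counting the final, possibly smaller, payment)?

32 payments

Monthly rate r = 9.2%/12 = 0.766667% = 0.00766667.
Recurrence: B ← B·(1+r) − €130.00.
Month 1: interest €28.05; balance after payment €3,557.05.
Month 2: interest €27.27; balance after payment €3,454.32.
Closed form: n = −ln(1 − rB₀/P)/ln(1+r) = −ln(0.78421)/ln(1.00767) ≈ 31.827, so the balance reaches zero during payment 32.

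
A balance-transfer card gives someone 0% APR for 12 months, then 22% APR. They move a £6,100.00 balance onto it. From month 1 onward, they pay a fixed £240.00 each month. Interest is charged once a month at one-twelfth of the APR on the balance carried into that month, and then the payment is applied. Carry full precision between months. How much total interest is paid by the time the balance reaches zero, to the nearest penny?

£510.22

Promo months 1–12 at r₀ = 0%/12 = 0; months 13+ at r₁ = 22%/12 = 0.0183333.
After month 12 (no interest yet): B = £6,100.00 − 12·£240.00 = £3,220.00.
Then at r₁ with £240.00/mo: n₂ = −ln(1 − r₁·B/P)/ln(1+r₁) ≈ 15.54 → 16 more payments.
Total paid = 27·£240.00 + £130.22 = £6,610.22; interest = £6,610.22 − £6,100.00 = £510.22.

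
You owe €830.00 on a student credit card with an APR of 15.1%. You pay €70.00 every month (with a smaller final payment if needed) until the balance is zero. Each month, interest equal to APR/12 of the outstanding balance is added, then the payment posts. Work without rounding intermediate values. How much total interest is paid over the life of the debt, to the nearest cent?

Monthly rate r = 15.1%/12 = 1.25833% = 0.0125833.
Payoff takes n = ⌈−ln(1 − rB₀/P)/ln(1+r)⌉ = ⌈12.921⌉ = 13 payments; the last is €64.54.
Total paid = 12·€70.00 + €64.54 = €904.54.
Total interest = total paid − principal = €904.54 − €830.00 = €74.54.

€74.54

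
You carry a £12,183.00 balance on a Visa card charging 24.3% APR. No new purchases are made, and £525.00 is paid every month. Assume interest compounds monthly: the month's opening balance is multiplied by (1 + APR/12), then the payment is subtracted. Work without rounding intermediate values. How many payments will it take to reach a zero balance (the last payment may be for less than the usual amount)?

Monthly rate r = 24.3%/12 = 2.025% = 0.02025.
Recurrence: B ← B·(1+r) − £525.00.
Month 1: interest £246.71; balance after payment £11,904.71.
Month 2: interest £241.07; balance after payment £11,620.78.
Closed form: n = −ln(1 − rB₀/P)/ln(1+r) = −ln(0.53008)/ln(1.02025) ≈ 31.660, so the balance reaches zero during payment 32.

32 payments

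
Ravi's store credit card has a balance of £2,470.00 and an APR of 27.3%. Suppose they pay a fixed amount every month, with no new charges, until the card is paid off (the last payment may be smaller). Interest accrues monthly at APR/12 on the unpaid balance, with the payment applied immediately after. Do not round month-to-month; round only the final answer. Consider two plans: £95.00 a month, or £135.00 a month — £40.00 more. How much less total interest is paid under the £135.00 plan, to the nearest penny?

Monthly rate r = 27.3%/12 = 2.275% = 0.02275.
At £95.00/mo: n = ⌈−ln(1 − rB₀/P)/ln(1+r)⌉ = 40 payments (last £76.00); total interest = total paid − £2,470.00 = £1,311.00.
At £135.00/mo: 24 payments (last £125.41); total interest £760.41.
Interest saved = £1,311.00 − £760.41 = £550.59.

£550.59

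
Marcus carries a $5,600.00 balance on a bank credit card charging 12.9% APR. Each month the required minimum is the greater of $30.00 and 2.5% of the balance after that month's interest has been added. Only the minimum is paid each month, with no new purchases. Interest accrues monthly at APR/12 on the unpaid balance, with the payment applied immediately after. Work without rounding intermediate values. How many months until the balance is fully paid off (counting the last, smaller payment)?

Monthly rate r = 12.9%/12 = 1.075% = 0.01075.
While 2.5% of the post-interest balance exceeds $30.00, each month B ← (B·(1+r))·(1 − 0.025), i.e. B shrinks by the factor (1+r)·0.975 = 0.98548.
This holds for months 1–107. Entering month 108 the balance is $1,171.02; 2.5% of the post-interest balance is now below $30.00, so the flat $30.00 minimum applies from here.
From month 108 a fixed $30.00 at rate r clears $1,171.02 in 51 more payments. Total: 107 + 51 = 158 months.

158 months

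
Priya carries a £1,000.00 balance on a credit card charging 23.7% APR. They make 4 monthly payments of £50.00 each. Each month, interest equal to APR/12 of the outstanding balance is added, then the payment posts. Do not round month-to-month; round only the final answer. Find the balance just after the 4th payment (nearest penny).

Monthly rate r = 23.7%/12 = 1.975% = 0.01975.
Each month: B ← B·(1+r) − £50.00.
Month 1: interest £19.75; balance after payment £969.75.
Month 2: interest £19.15; balance after payment £938.90.
Month 3: interest £18.54; balance after payment £907.45.
Month 4: interest £17.92; balance after payment £875.37.

£875.37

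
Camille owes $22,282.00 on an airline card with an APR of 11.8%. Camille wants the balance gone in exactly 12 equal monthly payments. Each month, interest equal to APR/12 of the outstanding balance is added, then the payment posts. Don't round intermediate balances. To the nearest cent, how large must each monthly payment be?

$1,977.64

Monthly rate r = 11.8%/12 = 0.983333% = 0.00983333.
Level-payment amortization: P = B₀·r / (1 − (1+r)^(−n)) = 22282.00·0.00983333 / (1 − 1.00983^(−12)).
Denominator 1 − (1+r)^(−12) = 0.110791563.
P = 219.106 / 0.110791563 ≈ 1977.64.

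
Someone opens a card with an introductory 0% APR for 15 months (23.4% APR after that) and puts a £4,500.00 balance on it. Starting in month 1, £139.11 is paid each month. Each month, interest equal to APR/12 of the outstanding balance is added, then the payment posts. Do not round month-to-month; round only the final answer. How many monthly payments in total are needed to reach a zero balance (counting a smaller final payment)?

37 months

Promo months 1–15 at r₀ = 0%/12 = 0; months 16+ at r₁ = 23.4%/12 = 0.0195.
After month 15 (no interest yet): B = £4,500.00 − 15·£139.11 = £2,413.35.
Then at r₁ with £139.11/mo: n₂ = −ln(1 − r₁·B/P)/ln(1+r₁) ≈ 21.38 → 22 more payments.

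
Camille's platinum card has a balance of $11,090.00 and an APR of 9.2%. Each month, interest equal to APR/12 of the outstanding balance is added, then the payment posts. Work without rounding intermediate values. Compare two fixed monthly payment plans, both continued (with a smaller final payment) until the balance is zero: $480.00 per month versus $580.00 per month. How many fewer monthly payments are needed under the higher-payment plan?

5 fewer payments

Monthly rate r = 9.2%/12 = 0.766667% = 0.00766667.
At $480.00/mo: n = ⌈−ln(1 − rB₀/P)/ln(1+r)⌉ = 26 payments (last $253.34); total interest = total paid − $11,090.00 = $1,163.34.
At $580.00/mo: 21 payments (last $438.51); total interest $948.51.
Payments saved = 26 − 21 = 5.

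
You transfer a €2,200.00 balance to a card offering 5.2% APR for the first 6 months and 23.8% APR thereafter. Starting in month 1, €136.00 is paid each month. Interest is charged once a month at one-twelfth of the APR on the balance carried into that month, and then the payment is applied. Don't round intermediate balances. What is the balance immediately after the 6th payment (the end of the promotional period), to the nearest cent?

Promo months 1–6 at r₀ = 5.2%/12 = 0.00433333; months 7+ at r₁ = 23.8%/12 = 0.0198333.
After month 6: iterate B ← B·(1+r₀) − €136.00 for 6 months → €1,432.93.

€1,432.93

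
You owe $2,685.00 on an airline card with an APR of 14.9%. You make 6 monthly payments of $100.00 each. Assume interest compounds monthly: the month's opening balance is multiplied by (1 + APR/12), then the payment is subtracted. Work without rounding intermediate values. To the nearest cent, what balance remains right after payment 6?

Monthly rate r = 14.9%/12 = 1.24167% = 0.0124167.
Each month: B ← B·(1+r) − $100.00.
Month 1: interest $33.34; balance after payment $2,618.34.
Month 2: interest $32.51; balance after payment $2,550.85.
Month 3: interest $31.67; balance after payment $2,482.52.
Month 4: interest $30.82; balance after payment $2,413.35.
Month 5: interest $29.97; balance after payment $2,343.31.
Month 6: interest $29.10; balance after payment $2,272.41.

$2,272.41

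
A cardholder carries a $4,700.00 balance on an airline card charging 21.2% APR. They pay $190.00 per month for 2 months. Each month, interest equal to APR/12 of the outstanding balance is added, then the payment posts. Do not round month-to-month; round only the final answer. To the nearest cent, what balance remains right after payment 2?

Monthly rate r = 21.2%/12 = 1.76667% = 0.0176667.
Each month: B ← B·(1+r) − $190.00.
Month 1: interest $83.03; balance after payment $4,593.03.
Month 2: interest $81.14; balance after payment $4,484.18.

$4,484.18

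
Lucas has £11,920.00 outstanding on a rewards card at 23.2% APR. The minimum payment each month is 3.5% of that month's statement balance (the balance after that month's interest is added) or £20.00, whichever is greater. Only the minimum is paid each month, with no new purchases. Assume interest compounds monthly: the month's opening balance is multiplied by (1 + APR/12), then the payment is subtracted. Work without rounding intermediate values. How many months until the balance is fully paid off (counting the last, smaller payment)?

227 months

Monthly rate r = 23.2%/12 = 1.93333% = 0.0193333.
While 3.5% of the post-interest balance exceeds £20.00, each month B ← (B·(1+r))·(1 − 0.035), i.e. B shrinks by the factor (1+r)·0.965 = 0.98366.
This holds for months 1–186. Entering month 187 the balance is £556.13; 3.5% of the post-interest balance is now below £20.00, so the flat £20.00 minimum applies from here.
From month 187 a fixed £20.00 at rate r clears £556.13 in 41 more payments. Total: 186 + 41 = 227 months.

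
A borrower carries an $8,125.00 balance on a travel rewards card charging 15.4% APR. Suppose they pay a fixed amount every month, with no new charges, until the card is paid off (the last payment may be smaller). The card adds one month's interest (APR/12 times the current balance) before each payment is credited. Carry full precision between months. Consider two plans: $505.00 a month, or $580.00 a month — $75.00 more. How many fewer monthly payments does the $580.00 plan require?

Monthly rate r = 15.4%/12 = 1.28333% = 0.0128333.
At $505.00/mo: n = ⌈−ln(1 − rB₀/P)/ln(1+r)⌉ = 19 payments (last $69.38); total interest = total paid − $8,125.00 = $1,034.38.
At $580.00/mo: 16 payments (last $314.95); total interest $889.95.
Payments saved = 19 − 16 = 3.

3 fewer payments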